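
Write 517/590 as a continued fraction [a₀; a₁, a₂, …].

517 ÷ 590 → quotient 0, remainder 517
590 ÷ 517 → quotient 1, remainder 73
517 ÷ 73 → quotient 7, remainder 6
73 ÷ 6 → quotient 12, remainder 1
6 ÷ 1 → quotient 6, remainder 0

[0; 1, 7, 12, 6]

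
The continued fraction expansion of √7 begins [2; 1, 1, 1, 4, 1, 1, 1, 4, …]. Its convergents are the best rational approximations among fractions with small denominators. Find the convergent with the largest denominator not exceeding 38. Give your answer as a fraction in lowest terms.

82/31

a_0 = 2: 2/1  (≤ bound)
a_1 = 1: 3/1  (≤ bound)
a_2 = 1: 5/2  (≤ bound)
a_3 = 1: 8/3  (≤ bound)
a_4 = 4: 37/14  (≤ bound)
a_5 = 1: 45/17  (≤ bound)
a_6 = 1: 82/31  (≤ bound)
a_7 = 1: 127/48  (> 38, stop)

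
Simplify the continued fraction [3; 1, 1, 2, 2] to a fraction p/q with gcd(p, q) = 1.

Compute successive convergents:
a_0 = 3: 3/1
a_1 = 1: 4/1
a_2 = 1: 7/2
a_3 = 2: 18/5
a_4 = 2: 43/12

43/12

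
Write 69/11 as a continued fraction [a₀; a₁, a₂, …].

[6; 3, 1, 2]

⌊69/11⌋ = 6, remainder 3
⌊11/3⌋ = 3, remainder 2
⌊3/2⌋ = 1, remainder 1
⌊2/1⌋ = 2, remainder 0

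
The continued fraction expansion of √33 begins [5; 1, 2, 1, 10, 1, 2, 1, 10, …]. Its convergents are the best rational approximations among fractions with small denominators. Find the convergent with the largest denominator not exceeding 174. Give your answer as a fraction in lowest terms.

a_0 = 5: 5/1  (≤ bound)
a_1 = 1: 6/1  (≤ bound)
a_2 = 2: 17/3  (≤ bound)
a_3 = 1: 23/4  (≤ bound)
a_4 = 10: 247/43  (≤ bound)
a_5 = 1: 270/47  (≤ bound)
a_6 = 2: 787/137  (≤ bound)
a_7 = 1: 1057/184  (> 174, stop)

787/137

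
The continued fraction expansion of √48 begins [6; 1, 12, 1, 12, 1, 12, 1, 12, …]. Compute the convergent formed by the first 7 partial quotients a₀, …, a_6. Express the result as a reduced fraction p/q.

a_0 = 6: 6/1
a_1 = 1: 7/1
a_2 = 12: 90/13
a_3 = 1: 97/14
a_4 = 12: 1254/181
a_5 = 1: 1351/195
a_6 = 12: 17466/2521

17466/2521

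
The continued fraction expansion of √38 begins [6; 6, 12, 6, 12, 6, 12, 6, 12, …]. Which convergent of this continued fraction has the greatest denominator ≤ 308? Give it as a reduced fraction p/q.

a_0 = 6: 6/1  (≤ bound)
a_1 = 6: 37/6  (≤ bound)
a_2 = 12: 450/73  (≤ bound)
a_3 = 6: 2737/444  (> 308, stop)

450/73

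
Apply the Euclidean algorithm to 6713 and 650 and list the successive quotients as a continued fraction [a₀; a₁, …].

Repeatedly divide and take the remainder:
6713 = 10·650 + 213, so a_0 = 10
650 = 3·213 + 11, so a_1 = 3
213 = 19·11 + 4, so a_2 = 19
11 = 2·4 + 3, so a_3 = 2
4 = 1·3 + 1, so a_4 = 1
3 = 3·1 + 0, so a_5 = 3

[10; 3, 19, 2, 1, 3]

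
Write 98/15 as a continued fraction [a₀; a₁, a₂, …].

[6; 1, 1, 7]

⌊98/15⌋ = 6, remainder 8
⌊15/8⌋ = 1, remainder 7
⌊8/7⌋ = 1, remainder 1
⌊7/1⌋ = 7, remainder 0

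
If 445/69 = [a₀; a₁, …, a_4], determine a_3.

⌊445/69⌋ = 6, remainder 31
⌊69/31⌋ = 2, remainder 7
⌊31/7⌋ = 4, remainder 3
⌊7/3⌋ = 2, remainder 1

2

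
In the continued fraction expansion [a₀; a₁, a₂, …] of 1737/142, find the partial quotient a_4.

3

⌊1737/142⌋ = 12, remainder 33
⌊142/33⌋ = 4, remainder 10
⌊33/10⌋ = 3, remainder 3
⌊10/3⌋ = 3, remainder 1
⌊3/1⌋ = 3, remainder 0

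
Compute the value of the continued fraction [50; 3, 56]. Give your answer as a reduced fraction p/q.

Start with 56.
3 + 1/(56/1) = 3 + 1/56 = 169/56
50 + 1/(169/56) = 50 + 56/169 = 8506/169

8506/169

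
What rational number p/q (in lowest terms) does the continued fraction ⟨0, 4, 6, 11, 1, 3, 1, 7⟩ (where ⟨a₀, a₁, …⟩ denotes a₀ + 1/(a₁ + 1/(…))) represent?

2799/11656

a_0 = 0: 0/1
a_1 = 4: 1/4
a_2 = 6: 6/25
a_3 = 11: 67/279
a_4 = 1: 73/304
a_5 = 3: 286/1191
a_6 = 1: 359/1495
a_7 = 7: 2799/11656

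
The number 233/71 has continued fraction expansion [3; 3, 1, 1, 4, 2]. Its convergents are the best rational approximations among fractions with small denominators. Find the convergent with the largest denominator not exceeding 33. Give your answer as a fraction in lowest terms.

List convergents until the denominator exceeds the bound:
a_0 = 3: 3/1  (≤ bound)
a_1 = 3: 10/3  (≤ bound)
a_2 = 1: 13/4  (≤ bound)
a_3 = 1: 23/7  (≤ bound)
a_4 = 4: 105/32  (≤ bound)
a_5 = 2: 233/71  (> 33, stop)

105/32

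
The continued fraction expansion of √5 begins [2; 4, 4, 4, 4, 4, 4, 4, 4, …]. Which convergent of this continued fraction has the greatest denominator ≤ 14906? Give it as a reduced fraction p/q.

12238/5473

a_0 = 2: 2/1  (≤ bound)
a_1 = 4: 9/4  (≤ bound)
a_2 = 4: 38/17  (≤ bound)
a_3 = 4: 161/72  (≤ bound)
a_4 = 4: 682/305  (≤ bound)
a_5 = 4: 2889/1292  (≤ bound)
a_6 = 4: 12238/5473  (≤ bound)
a_7 = 4: 51841/23184  (> 14906, stop)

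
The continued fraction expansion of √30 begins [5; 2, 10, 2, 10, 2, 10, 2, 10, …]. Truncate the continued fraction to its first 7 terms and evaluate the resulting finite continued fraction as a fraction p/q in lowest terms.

Work from the innermost term outward:
Start with 10.
2 + 1/(10/1) = 2 + 1/10 = 21/10
10 + 1/(21/10) = 10 + 10/21 = 220/21
2 + 1/(220/21) = 2 + 21/220 = 461/220
10 + 1/(461/220) = 10 + 220/461 = 4830/461
2 + 1/(4830/461) = 2 + 461/4830 = 10121/4830
5 + 1/(10121/4830) = 5 + 4830/10121 = 55435/10121

55435/10121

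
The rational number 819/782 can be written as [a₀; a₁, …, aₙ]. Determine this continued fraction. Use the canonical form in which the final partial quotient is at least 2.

Run the Euclidean algorithm, recording each quotient:
819 = 1·782 + 37, so a_0 = 1
782 = 21·37 + 5, so a_1 = 21
37 = 7·5 + 2, so a_2 = 7
5 = 2·2 + 1, so a_3 = 2
2 = 2·1 + 0, so a_4 = 2

[1; 21, 7, 2, 2]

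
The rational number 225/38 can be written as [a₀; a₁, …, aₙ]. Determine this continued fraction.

[5; 1, 11, 1, 2]

Repeatedly divide and take the remainder:
225 = 5·38 + 35, so a_0 = 5
38 = 1·35 + 3, so a_1 = 1
35 = 11·3 + 2, so a_2 = 11
3 = 1·2 + 1, so a_3 = 1
2 = 2·1 + 0, so a_4 = 2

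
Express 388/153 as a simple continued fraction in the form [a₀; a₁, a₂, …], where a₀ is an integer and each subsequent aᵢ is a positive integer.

[2; 1, 1, 6, 2, 5]

388 ÷ 153 → quotient 2, remainder 82
153 ÷ 82 → quotient 1, remainder 71
82 ÷ 71 → quotient 1, remainder 11
71 ÷ 11 → quotient 6, remainder 5
11 ÷ 5 → quotient 2, remainder 1
5 ÷ 1 → quotient 5, remainder 0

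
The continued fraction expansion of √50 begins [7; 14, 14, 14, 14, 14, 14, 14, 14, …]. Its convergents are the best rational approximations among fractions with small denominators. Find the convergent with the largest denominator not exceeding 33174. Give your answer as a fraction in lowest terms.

List convergents until the denominator exceeds the bound:
a_0 = 7: 7/1  (≤ bound)
a_1 = 14: 99/14  (≤ bound)
a_2 = 14: 1393/197  (≤ bound)
a_3 = 14: 19601/2772  (≤ bound)
a_4 = 14: 275807/39005  (> 33174, stop)

19601/2772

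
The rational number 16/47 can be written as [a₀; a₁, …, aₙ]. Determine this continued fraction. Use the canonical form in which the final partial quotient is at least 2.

⌊16/47⌋ = 0, remainder 16
⌊47/16⌋ = 2, remainder 15
⌊16/15⌋ = 1, remainder 1
⌊15/1⌋ = 15, remainder 0

[0; 2, 1, 15]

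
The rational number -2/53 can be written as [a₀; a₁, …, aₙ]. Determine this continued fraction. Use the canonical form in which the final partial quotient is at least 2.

[-1; 1, 25, 2]

⌊-2/53⌋ = -1, remainder 51
⌊53/51⌋ = 1, remainder 2
⌊51/2⌋ = 25, remainder 1
⌊2/1⌋ = 2, remainder 0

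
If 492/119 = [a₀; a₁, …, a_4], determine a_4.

492 ÷ 119 → quotient 4, remainder 16
119 ÷ 16 → quotient 7, remainder 7
16 ÷ 7 → quotient 2, remainder 2
7 ÷ 2 → quotient 3, remainder 1
2 ÷ 1 → quotient 2, remainder 0

2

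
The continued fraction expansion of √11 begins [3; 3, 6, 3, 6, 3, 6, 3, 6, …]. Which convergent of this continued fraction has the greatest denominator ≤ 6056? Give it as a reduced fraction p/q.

List convergents until the denominator exceeds the bound:
a_0 = 3: 3/1  (≤ bound)
a_1 = 3: 10/3  (≤ bound)
a_2 = 6: 63/19  (≤ bound)
a_3 = 3: 199/60  (≤ bound)
a_4 = 6: 1257/379  (≤ bound)
a_5 = 3: 3970/1197  (≤ bound)
a_6 = 6: 25077/7561  (> 6056, stop)

3970/1197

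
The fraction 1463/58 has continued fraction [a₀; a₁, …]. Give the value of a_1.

1463 = 25·58 + 13, so a_0 = 25
58 = 4·13 + 6, so a_1 = 4

4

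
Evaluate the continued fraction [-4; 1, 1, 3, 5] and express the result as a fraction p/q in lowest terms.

-127/37

Compute successive convergents:
a_0 = -4: -4/1
a_1 = 1: -3/1
a_2 = 1: -7/2
a_3 = 3: -24/7
a_4 = 5: -127/37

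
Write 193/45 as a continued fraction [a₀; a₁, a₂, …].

Apply division with remainder until the remainder is 0:
193 ÷ 45 → quotient 4, remainder 13
45 ÷ 13 → quotient 3, remainder 6
13 ÷ 6 → quotient 2, remainder 1
6 ÷ 1 → quotient 6, remainder 0

[4; 3, 2, 6]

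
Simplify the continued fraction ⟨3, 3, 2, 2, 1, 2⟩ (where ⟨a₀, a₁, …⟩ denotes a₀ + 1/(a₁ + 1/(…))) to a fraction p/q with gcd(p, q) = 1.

Collapse the nested fraction from the inside out:
Start with 2.
1 + 1/(2/1) = 1 + 1/2 = 3/2
2 + 1/(3/2) = 2 + 2/3 = 8/3
2 + 1/(8/3) = 2 + 3/8 = 19/8
3 + 1/(19/8) = 3 + 8/19 = 65/19
3 + 1/(65/19) = 3 + 19/65 = 214/65

214/65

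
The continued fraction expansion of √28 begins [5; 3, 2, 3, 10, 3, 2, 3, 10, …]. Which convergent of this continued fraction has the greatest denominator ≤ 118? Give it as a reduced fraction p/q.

127/24

a_0 = 5: 5/1  (≤ bound)
a_1 = 3: 16/3  (≤ bound)
a_2 = 2: 37/7  (≤ bound)
a_3 = 3: 127/24  (≤ bound)
a_4 = 10: 1307/247  (> 118, stop)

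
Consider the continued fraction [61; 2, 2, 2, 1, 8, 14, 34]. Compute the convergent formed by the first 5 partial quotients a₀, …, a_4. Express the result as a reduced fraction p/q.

1044/17

Start with 1.
2 + 1/(1/1) = 2 + 1/1 = 3/1
2 + 1/(3/1) = 2 + 1/3 = 7/3
2 + 1/(7/3) = 2 + 3/7 = 17/7
61 + 1/(17/7) = 61 + 7/17 = 1044/17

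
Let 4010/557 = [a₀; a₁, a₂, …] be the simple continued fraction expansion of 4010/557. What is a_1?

5

Run the Euclidean algorithm, recording each quotient:
⌊4010/557⌋ = 7, remainder 111
⌊557/111⌋ = 5, remainder 2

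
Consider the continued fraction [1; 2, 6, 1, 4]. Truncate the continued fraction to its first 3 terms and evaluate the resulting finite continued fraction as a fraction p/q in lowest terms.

Starting at the tail and folding back:
Start with 6.
2 + 1/(6/1) = 2 + 1/6 = 13/6
1 + 1/(13/6) = 1 + 6/13 = 19/13

19/13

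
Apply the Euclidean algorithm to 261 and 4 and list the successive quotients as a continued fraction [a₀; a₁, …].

[65; 4]

Run the Euclidean algorithm, recording each quotient:
261 ÷ 4 → quotient 65, remainder 1
4 ÷ 1 → quotient 4, remainder 0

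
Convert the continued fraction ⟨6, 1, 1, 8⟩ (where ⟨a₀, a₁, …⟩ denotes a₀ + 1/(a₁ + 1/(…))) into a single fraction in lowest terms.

111/17

Start with 8.
1 + 1/(8/1) = 1 + 1/8 = 9/8
1 + 1/(9/8) = 1 + 8/9 = 17/9
6 + 1/(17/9) = 6 + 9/17 = 111/17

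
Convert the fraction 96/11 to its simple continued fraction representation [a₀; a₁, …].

Repeatedly divide and take the remainder:
⌊96/11⌋ = 8, remainder 8
⌊11/8⌋ = 1, remainder 3
⌊8/3⌋ = 2, remainder 2
⌊3/2⌋ = 1, remainder 1
⌊2/1⌋ = 2, remainder 0

[8; 1, 2, 1, 2]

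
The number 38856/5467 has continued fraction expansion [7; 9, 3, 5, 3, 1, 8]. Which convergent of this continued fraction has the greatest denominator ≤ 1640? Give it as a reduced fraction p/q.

a_0 = 7: 7/1  (≤ bound)
a_1 = 9: 64/9  (≤ bound)
a_2 = 3: 199/28  (≤ bound)
a_3 = 5: 1059/149  (≤ bound)
a_4 = 3: 3376/475  (≤ bound)
a_5 = 1: 4435/624  (≤ bound)
a_6 = 8: 38856/5467  (> 1640, stop)

4435/624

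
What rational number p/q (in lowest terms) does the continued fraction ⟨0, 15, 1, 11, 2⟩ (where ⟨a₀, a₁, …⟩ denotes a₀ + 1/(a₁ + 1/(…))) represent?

Work from the innermost term outward:
Start with 2.
11 + 1/(2/1) = 11 + 1/2 = 23/2
1 + 1/(23/2) = 1 + 2/23 = 25/23
15 + 1/(25/23) = 15 + 23/25 = 398/25
0 + 1/(398/25) = 0 + 25/398 = 25/398

25/398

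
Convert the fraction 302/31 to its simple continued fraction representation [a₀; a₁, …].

Apply division with remainder until the remainder is 0:
302 = 9·31 + 23, so a_0 = 9
31 = 1·23 + 8, so a_1 = 1
23 = 2·8 + 7, so a_2 = 2
8 = 1·7 + 1, so a_3 = 1
7 = 7·1 + 0, so a_4 = 7

[9; 1, 2, 1, 7]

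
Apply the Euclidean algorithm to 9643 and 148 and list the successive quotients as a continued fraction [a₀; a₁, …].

[65; 6, 2, 3, 3]

9643 = 65·148 + 23, so a_0 = 65
148 = 6·23 + 10, so a_1 = 6
23 = 2·10 + 3, so a_2 = 2
10 = 3·3 + 1, so a_3 = 3
3 = 3·1 + 0, so a_4 = 3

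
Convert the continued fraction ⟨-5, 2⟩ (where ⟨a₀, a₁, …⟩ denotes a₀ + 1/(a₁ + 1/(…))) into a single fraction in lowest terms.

-9/2

a_0 = -5: -5/1
a_1 = 2: -9/2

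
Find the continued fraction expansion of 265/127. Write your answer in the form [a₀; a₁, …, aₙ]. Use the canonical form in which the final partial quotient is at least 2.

[2; 11, 1, 1, 5]

Run the Euclidean algorithm, recording each quotient:
265 ÷ 127 → quotient 2, remainder 11
127 ÷ 11 → quotient 11, remainder 6
11 ÷ 6 → quotient 1, remainder 5
6 ÷ 5 → quotient 1, remainder 1
5 ÷ 1 → quotient 5, remainder 0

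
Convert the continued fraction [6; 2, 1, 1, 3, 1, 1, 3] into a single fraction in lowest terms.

933/146

Start with 3.
1 + 1/(3/1) = 1 + 1/3 = 4/3
1 + 1/(4/3) = 1 + 3/4 = 7/4
3 + 1/(7/4) = 3 + 4/7 = 25/7
1 + 1/(25/7) = 1 + 7/25 = 32/25
1 + 1/(32/25) = 1 + 25/32 = 57/32
2 + 1/(57/32) = 2 + 32/57 = 146/57
6 + 1/(146/57) = 6 + 57/146 = 933/146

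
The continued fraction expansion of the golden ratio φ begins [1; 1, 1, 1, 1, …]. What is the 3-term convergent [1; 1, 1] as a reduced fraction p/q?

Collapse the nested fraction from the inside out:
Start with 1.
1 + 1/(1/1) = 1 + 1/1 = 2/1
1 + 1/(2/1) = 1 + 1/2 = 3/2

3/2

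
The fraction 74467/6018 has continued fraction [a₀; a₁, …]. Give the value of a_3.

2

Apply division with remainder until the remainder is 0:
⌊74467/6018⌋ = 12, remainder 2251
⌊6018/2251⌋ = 2, remainder 1516
⌊2251/1516⌋ = 1, remainder 735
⌊1516/735⌋ = 2, remainder 46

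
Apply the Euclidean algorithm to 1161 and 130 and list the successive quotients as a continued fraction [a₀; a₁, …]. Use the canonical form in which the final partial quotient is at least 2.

⌊1161/130⌋ = 8, remainder 121
⌊130/121⌋ = 1, remainder 9
⌊121/9⌋ = 13, remainder 4
⌊9/4⌋ = 2, remainder 1
⌊4/1⌋ = 4, remainder 0

[8; 1, 13, 2, 4]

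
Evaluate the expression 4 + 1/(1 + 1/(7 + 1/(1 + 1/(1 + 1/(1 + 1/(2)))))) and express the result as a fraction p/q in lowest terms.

a_0 = 4: 4/1
a_1 = 1: 5/1
a_2 = 7: 39/8
a_3 = 1: 44/9
a_4 = 1: 83/17
a_5 = 1: 127/26
a_6 = 2: 337/69

337/69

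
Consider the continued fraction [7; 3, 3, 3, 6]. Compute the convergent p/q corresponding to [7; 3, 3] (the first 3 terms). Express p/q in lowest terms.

73/10

Use the convergent recurrence hₖ = aₖ·hₖ₋₁ + hₖ₋₂ (and likewise for the denominators kₖ):
a_0 = 7: 7/1
a_1 = 3: 22/3
a_2 = 3: 73/10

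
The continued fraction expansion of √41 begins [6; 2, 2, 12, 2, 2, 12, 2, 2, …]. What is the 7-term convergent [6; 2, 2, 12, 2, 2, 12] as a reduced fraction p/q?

Work from the innermost term outward:
Start with 12.
2 + 1/(12/1) = 2 + 1/12 = 25/12
2 + 1/(25/12) = 2 + 12/25 = 62/25
12 + 1/(62/25) = 12 + 25/62 = 769/62
2 + 1/(769/62) = 2 + 62/769 = 1600/769
2 + 1/(1600/769) = 2 + 769/1600 = 3969/1600
6 + 1/(3969/1600) = 6 + 1600/3969 = 25414/3969

25414/3969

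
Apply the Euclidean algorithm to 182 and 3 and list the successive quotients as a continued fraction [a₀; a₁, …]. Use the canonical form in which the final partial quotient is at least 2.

182 = 60·3 + 2, so a_0 = 60
3 = 1·2 + 1, so a_1 = 1
2 = 2·1 + 0, so a_2 = 2

[60; 1, 2]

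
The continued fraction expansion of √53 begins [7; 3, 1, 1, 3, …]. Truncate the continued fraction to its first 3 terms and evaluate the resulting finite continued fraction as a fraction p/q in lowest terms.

Start with 1.
3 + 1/(1/1) = 3 + 1/1 = 4/1
7 + 1/(4/1) = 7 + 1/4 = 29/4

29/4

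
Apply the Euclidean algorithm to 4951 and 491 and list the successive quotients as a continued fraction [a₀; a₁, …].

Apply division with remainder until the remainder is 0:
⌊4951/491⌋ = 10, remainder 41
⌊491/41⌋ = 11, remainder 40
⌊41/40⌋ = 1, remainder 1
⌊40/1⌋ = 40, remainder 0

[10; 11, 1, 40]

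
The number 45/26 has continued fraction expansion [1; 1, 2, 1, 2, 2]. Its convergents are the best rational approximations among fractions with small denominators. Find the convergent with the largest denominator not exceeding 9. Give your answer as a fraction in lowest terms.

7/4

a_0 = 1: 1/1  (≤ bound)
a_1 = 1: 2/1  (≤ bound)
a_2 = 2: 5/3  (≤ bound)
a_3 = 1: 7/4  (≤ bound)
a_4 = 2: 19/11  (> 9, stop)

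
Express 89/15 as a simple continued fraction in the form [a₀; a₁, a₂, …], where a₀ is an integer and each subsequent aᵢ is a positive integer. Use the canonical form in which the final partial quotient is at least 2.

⌊89/15⌋ = 5, remainder 14
⌊15/14⌋ = 1, remainder 1
⌊14/1⌋ = 14, remainder 0

[5; 1, 14]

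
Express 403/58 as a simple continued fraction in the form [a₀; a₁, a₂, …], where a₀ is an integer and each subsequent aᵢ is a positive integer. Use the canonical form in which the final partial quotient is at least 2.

403 ÷ 58 → quotient 6, remainder 55
58 ÷ 55 → quotient 1, remainder 3
55 ÷ 3 → quotient 18, remainder 1
3 ÷ 1 → quotient 3, remainder 0

[6; 1, 18, 3]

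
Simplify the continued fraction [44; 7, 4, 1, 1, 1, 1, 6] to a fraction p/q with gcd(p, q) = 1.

Build up convergents one term at a time:
a_0 = 44: 44/1
a_1 = 7: 309/7
a_2 = 4: 1280/29
a_3 = 1: 1589/36
a_4 = 1: 2869/65
a_5 = 1: 4458/101
a_6 = 1: 7327/166
a_7 = 6: 48420/1097

48420/1097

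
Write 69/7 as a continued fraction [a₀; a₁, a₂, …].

Repeatedly divide and take the remainder:
69 = 9·7 + 6, so a_0 = 9
7 = 1·6 + 1, so a_1 = 1
6 = 6·1 + 0, so a_2 = 6

[9; 1, 6]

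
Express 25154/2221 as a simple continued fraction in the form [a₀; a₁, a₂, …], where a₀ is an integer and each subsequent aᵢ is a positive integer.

Run the Euclidean algorithm, recording each quotient:
⌊25154/2221⌋ = 11, remainder 723
⌊2221/723⌋ = 3, remainder 52
⌊723/52⌋ = 13, remainder 47
⌊52/47⌋ = 1, remainder 5
⌊47/5⌋ = 9, remainder 2
⌊5/2⌋ = 2, remainder 1
⌊2/1⌋ = 2, remainder 0

[11; 3, 13, 1, 9, 2, 2]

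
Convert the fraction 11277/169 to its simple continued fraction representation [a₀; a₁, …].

11277 = 66·169 + 123, so a_0 = 66
169 = 1·123 + 46, so a_1 = 1
123 = 2·46 + 31, so a_2 = 2
46 = 1·31 + 15, so a_3 = 1
31 = 2·15 + 1, so a_4 = 2
15 = 15·1 + 0, so a_5 = 15

[66; 1, 2, 1, 2, 15]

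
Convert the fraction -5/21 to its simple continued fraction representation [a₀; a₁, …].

-5 = -1·21 + 16, so a_0 = -1
21 = 1·16 + 5, so a_1 = 1
16 = 3·5 + 1, so a_2 = 3
5 = 5·1 + 0, so a_3 = 5

[-1; 1, 3, 5]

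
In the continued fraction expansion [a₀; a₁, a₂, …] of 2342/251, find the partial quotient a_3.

2

2342 = 9·251 + 83, so a_0 = 9
251 = 3·83 + 2, so a_1 = 3
83 = 41·2 + 1, so a_2 = 41
2 = 2·1 + 0, so a_3 = 2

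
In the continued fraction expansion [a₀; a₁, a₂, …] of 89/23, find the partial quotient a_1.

1

Repeatedly divide and take the remainder:
89 = 3·23 + 20, so a_0 = 3
23 = 1·20 + 3, so a_1 = 1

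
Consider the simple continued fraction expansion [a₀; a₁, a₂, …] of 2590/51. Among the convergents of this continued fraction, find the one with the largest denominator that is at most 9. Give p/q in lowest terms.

a_0 = 50: 50/1  (≤ bound)
a_1 = 1: 51/1  (≤ bound)
a_2 = 3: 203/4  (≤ bound)
a_3 = 1: 254/5  (≤ bound)
a_4 = 1: 457/9  (≤ bound)
a_5 = 1: 711/14  (> 9, stop)

457/9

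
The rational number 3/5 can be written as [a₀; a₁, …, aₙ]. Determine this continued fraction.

⌊3/5⌋ = 0, remainder 3
⌊5/3⌋ = 1, remainder 2
⌊3/2⌋ = 1, remainder 1
⌊2/1⌋ = 2, remainder 0

[0; 1, 1, 2]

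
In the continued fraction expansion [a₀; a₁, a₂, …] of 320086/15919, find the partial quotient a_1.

9

320086 ÷ 15919 → quotient 20, remainder 1706
15919 ÷ 1706 → quotient 9, remainder 565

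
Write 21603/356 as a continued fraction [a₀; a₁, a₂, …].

21603 = 60·356 + 243, so a_0 = 60
356 = 1·243 + 113, so a_1 = 1
243 = 2·113 + 17, so a_2 = 2
113 = 6·17 + 11, so a_3 = 6
17 = 1·11 + 6, so a_4 = 1
11 = 1·6 + 5, so a_5 = 1
6 = 1·5 + 1, so a_6 = 1
5 = 5·1 + 0, so a_7 = 5

[60; 1, 2, 6, 1, 1, 1, 5]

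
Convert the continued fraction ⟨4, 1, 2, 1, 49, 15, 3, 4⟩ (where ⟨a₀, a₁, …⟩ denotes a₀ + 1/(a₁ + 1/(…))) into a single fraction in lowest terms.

Start with 4.
3 + 1/(4/1) = 3 + 1/4 = 13/4
15 + 1/(13/4) = 15 + 4/13 = 199/13
49 + 1/(199/13) = 49 + 13/199 = 9764/199
1 + 1/(9764/199) = 1 + 199/9764 = 9963/9764
2 + 1/(9963/9764) = 2 + 9764/9963 = 29690/9963
1 + 1/(29690/9963) = 1 + 9963/29690 = 39653/29690
4 + 1/(39653/29690) = 4 + 29690/39653 = 188302/39653

188302/39653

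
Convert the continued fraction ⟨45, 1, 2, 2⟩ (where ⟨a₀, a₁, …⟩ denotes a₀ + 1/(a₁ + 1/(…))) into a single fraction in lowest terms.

320/7

a_0 = 45: 45/1
a_1 = 1: 46/1
a_2 = 2: 137/3
a_3 = 2: 320/7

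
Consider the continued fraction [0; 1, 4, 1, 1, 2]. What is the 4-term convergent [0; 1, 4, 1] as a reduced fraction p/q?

Build up convergents one term at a time:
a_0 = 0: 0/1
a_1 = 1: 1/1
a_2 = 4: 4/5
a_3 = 1: 5/6

5/6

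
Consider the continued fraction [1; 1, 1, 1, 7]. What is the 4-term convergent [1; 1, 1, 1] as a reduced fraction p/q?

5/3

Starting at the tail and folding back:
Start with 1.
1 + 1/(1/1) = 1 + 1/1 = 2/1
1 + 1/(2/1) = 1 + 1/2 = 3/2
1 + 1/(3/2) = 1 + 2/3 = 5/3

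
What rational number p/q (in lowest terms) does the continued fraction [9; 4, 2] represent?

a_0 = 9: 9/1
a_1 = 4: 37/4
a_2 = 2: 83/9

83/9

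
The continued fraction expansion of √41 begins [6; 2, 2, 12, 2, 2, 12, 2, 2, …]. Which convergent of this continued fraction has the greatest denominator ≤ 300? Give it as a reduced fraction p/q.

826/129

a_0 = 6: 6/1  (≤ bound)
a_1 = 2: 13/2  (≤ bound)
a_2 = 2: 32/5  (≤ bound)
a_3 = 12: 397/62  (≤ bound)
a_4 = 2: 826/129  (≤ bound)
a_5 = 2: 2049/320  (> 300, stop)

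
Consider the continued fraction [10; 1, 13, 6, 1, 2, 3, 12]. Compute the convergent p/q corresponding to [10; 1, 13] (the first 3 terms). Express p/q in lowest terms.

153/14

Compute successive convergents:
a_0 = 10: 10/1
a_1 = 1: 11/1
a_2 = 13: 153/14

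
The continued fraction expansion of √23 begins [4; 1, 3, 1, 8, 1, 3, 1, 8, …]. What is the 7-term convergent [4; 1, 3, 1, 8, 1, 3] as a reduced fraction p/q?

Use the convergent recurrence hₖ = aₖ·hₖ₋₁ + hₖ₋₂ (and likewise for the denominators kₖ):
a_0 = 4: 4/1
a_1 = 1: 5/1
a_2 = 3: 19/4
a_3 = 1: 24/5
a_4 = 8: 211/44
a_5 = 1: 235/49
a_6 = 3: 916/191

916/191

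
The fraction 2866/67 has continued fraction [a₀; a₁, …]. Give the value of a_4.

7

⌊2866/67⌋ = 42, remainder 52
⌊67/52⌋ = 1, remainder 15
⌊52/15⌋ = 3, remainder 7
⌊15/7⌋ = 2, remainder 1
⌊7/1⌋ = 7, remainder 0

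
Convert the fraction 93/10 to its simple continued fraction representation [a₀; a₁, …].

⌊93/10⌋ = 9, remainder 3
⌊10/3⌋ = 3, remainder 1
⌊3/1⌋ = 3, remainder 0

[9; 3, 3]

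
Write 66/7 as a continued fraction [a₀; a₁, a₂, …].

66 = 9·7 + 3, so a_0 = 9
7 = 2·3 + 1, so a_1 = 2
3 = 3·1 + 0, so a_2 = 3

[9; 2, 3]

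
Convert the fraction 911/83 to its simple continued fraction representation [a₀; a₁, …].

Repeatedly divide and take the remainder:
⌊911/83⌋ = 10, remainder 81
⌊83/81⌋ = 1, remainder 2
⌊81/2⌋ = 40, remainder 1
⌊2/1⌋ = 2, remainder 0

[10; 1, 40, 2]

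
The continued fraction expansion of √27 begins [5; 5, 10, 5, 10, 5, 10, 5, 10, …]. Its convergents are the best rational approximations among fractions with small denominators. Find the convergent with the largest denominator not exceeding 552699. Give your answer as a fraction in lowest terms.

a_0 = 5: 5/1  (≤ bound)
a_1 = 5: 26/5  (≤ bound)
a_2 = 10: 265/51  (≤ bound)
a_3 = 5: 1351/260  (≤ bound)
a_4 = 10: 13775/2651  (≤ bound)
a_5 = 5: 70226/13515  (≤ bound)
a_6 = 10: 716035/137801  (≤ bound)
a_7 = 5: 3650401/702520  (> 552699, stop)

716035/137801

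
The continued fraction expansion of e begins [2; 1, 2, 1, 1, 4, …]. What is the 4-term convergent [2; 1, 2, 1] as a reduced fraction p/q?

11/4

a_0 = 2: 2/1
a_1 = 1: 3/1
a_2 = 2: 8/3
a_3 = 1: 11/4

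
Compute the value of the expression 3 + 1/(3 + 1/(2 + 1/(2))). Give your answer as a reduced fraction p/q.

a_0 = 3: 3/1
a_1 = 3: 10/3
a_2 = 2: 23/7
a_3 = 2: 56/17

56/17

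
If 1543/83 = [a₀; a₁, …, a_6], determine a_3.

1543 = 18·83 + 49, so a_0 = 18
83 = 1·49 + 34, so a_1 = 1
49 = 1·34 + 15, so a_2 = 1
34 = 2·15 + 4, so a_3 = 2

2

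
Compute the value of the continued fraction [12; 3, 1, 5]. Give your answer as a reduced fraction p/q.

Start with 5.
1 + 1/(5/1) = 1 + 1/5 = 6/5
3 + 1/(6/5) = 3 + 5/6 = 23/6
12 + 1/(23/6) = 12 + 6/23 = 282/23

282/23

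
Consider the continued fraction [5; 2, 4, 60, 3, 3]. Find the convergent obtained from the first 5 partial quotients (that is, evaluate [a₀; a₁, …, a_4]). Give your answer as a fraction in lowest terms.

8902/1635

a_0 = 5: 5/1
a_1 = 2: 11/2
a_2 = 4: 49/9
a_3 = 60: 2951/542
a_4 = 3: 8902/1635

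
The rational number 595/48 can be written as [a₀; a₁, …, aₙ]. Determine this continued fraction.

Repeatedly divide and take the remainder:
595 ÷ 48 → quotient 12, remainder 19
48 ÷ 19 → quotient 2, remainder 10
19 ÷ 10 → quotient 1, remainder 9
10 ÷ 9 → quotient 1, remainder 1
9 ÷ 1 → quotient 9, remainder 0

[12; 2, 1, 1, 9]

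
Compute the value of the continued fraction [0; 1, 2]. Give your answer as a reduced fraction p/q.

a_0 = 0: 0/1
a_1 = 1: 1/1
a_2 = 2: 2/3

2/3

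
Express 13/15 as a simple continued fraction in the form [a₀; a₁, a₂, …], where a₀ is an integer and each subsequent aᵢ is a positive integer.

[0; 1, 6, 2]

13 = 0·15 + 13, so a_0 = 0
15 = 1·13 + 2, so a_1 = 1
13 = 6·2 + 1, so a_2 = 6
2 = 2·1 + 0, so a_3 = 2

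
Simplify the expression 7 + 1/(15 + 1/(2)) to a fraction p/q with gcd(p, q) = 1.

219/31

Build up convergents one term at a time:
a_0 = 7: 7/1
a_1 = 15: 106/15
a_2 = 2: 219/31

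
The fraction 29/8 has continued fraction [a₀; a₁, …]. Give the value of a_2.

1

29 ÷ 8 → quotient 3, remainder 5
8 ÷ 5 → quotient 1, remainder 3
5 ÷ 3 → quotient 1, remainder 2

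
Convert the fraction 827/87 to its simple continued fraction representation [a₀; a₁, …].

[9; 1, 1, 43]

Apply division with remainder until the remainder is 0:
⌊827/87⌋ = 9, remainder 44
⌊87/44⌋ = 1, remainder 43
⌊44/43⌋ = 1, remainder 1
⌊43/1⌋ = 43, remainder 0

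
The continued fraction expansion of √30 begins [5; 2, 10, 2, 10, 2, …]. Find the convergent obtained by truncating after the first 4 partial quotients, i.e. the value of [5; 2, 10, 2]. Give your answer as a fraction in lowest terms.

241/44

Start with 2.
10 + 1/(2/1) = 10 + 1/2 = 21/2
2 + 1/(21/2) = 2 + 2/21 = 44/21
5 + 1/(44/21) = 5 + 21/44 = 241/44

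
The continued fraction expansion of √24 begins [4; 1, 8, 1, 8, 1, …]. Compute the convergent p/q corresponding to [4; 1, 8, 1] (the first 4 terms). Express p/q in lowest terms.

49/10

a_0 = 4: 4/1
a_1 = 1: 5/1
a_2 = 8: 44/9
a_3 = 1: 49/10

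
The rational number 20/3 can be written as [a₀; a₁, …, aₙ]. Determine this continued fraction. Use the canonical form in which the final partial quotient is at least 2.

Apply division with remainder until the remainder is 0:
⌊20/3⌋ = 6, remainder 2
⌊3/2⌋ = 1, remainder 1
⌊2/1⌋ = 2, remainder 0

[6; 1, 2]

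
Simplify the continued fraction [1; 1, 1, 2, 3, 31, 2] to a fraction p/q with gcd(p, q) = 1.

1717/1081

Start with 2.
31 + 1/(2/1) = 31 + 1/2 = 63/2
3 + 1/(63/2) = 3 + 2/63 = 191/63
2 + 1/(191/63) = 2 + 63/191 = 445/191
1 + 1/(445/191) = 1 + 191/445 = 636/445
1 + 1/(636/445) = 1 + 445/636 = 1081/636
1 + 1/(1081/636) = 1 + 636/1081 = 1717/1081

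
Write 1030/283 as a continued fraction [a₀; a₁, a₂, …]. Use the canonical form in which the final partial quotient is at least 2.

Repeatedly divide and take the remainder:
1030 ÷ 283 → quotient 3, remainder 181
283 ÷ 181 → quotient 1, remainder 102
181 ÷ 102 → quotient 1, remainder 79
102 ÷ 79 → quotient 1, remainder 23
79 ÷ 23 → quotient 3, remainder 10
23 ÷ 10 → quotient 2, remainder 3
10 ÷ 3 → quotient 3, remainder 1
3 ÷ 1 → quotient 3, remainder 0

[3; 1, 1, 1, 3, 2, 3, 3]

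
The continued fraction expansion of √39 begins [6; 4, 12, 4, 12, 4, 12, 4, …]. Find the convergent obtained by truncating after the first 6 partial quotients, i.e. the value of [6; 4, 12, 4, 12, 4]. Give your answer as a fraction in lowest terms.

62425/9996

Start with 4.
12 + 1/(4/1) = 12 + 1/4 = 49/4
4 + 1/(49/4) = 4 + 4/49 = 200/49
12 + 1/(200/49) = 12 + 49/200 = 2449/200
4 + 1/(2449/200) = 4 + 200/2449 = 9996/2449
6 + 1/(9996/2449) = 6 + 2449/9996 = 62425/9996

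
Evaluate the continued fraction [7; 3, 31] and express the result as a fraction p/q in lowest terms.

a_0 = 7: 7/1
a_1 = 3: 22/3
a_2 = 31: 689/94

689/94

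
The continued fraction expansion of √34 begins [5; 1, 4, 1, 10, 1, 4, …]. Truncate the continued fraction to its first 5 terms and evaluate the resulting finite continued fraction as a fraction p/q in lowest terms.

379/65

Work from the innermost term outward:
Start with 10.
1 + 1/(10/1) = 1 + 1/10 = 11/10
4 + 1/(11/10) = 4 + 10/11 = 54/11
1 + 1/(54/11) = 1 + 11/54 = 65/54
5 + 1/(65/54) = 5 + 54/65 = 379/65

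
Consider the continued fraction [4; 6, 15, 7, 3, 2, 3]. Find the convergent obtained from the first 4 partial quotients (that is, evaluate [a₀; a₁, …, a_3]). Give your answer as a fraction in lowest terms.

Compute successive convergents:
a_0 = 4: 4/1
a_1 = 6: 25/6
a_2 = 15: 379/91
a_3 = 7: 2678/643

2678/643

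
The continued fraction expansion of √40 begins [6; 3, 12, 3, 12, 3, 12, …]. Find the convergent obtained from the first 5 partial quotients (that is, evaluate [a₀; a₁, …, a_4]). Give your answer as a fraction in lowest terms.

8886/1405

Use the convergent recurrence hₖ = aₖ·hₖ₋₁ + hₖ₋₂ (and likewise for the denominators kₖ):
a_0 = 6: 6/1
a_1 = 3: 19/3
a_2 = 12: 234/37
a_3 = 3: 721/114
a_4 = 12: 8886/1405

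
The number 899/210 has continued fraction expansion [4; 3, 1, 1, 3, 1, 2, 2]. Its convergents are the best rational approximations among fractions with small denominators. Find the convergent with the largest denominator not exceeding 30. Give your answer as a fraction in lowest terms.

a_0 = 4: 4/1  (≤ bound)
a_1 = 3: 13/3  (≤ bound)
a_2 = 1: 17/4  (≤ bound)
a_3 = 1: 30/7  (≤ bound)
a_4 = 3: 107/25  (≤ bound)
a_5 = 1: 137/32  (> 30, stop)

107/25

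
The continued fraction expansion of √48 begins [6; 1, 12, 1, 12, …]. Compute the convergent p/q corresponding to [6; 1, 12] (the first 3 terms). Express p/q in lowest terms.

90/13

Start with 12.
1 + 1/(12/1) = 1 + 1/12 = 13/12
6 + 1/(13/12) = 6 + 12/13 = 90/13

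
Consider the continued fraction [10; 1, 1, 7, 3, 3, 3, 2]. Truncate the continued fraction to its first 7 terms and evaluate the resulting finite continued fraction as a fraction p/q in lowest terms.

a_0 = 10: 10/1
a_1 = 1: 11/1
a_2 = 1: 21/2
a_3 = 7: 158/15
a_4 = 3: 495/47
a_5 = 3: 1643/156
a_6 = 3: 5424/515

5424/515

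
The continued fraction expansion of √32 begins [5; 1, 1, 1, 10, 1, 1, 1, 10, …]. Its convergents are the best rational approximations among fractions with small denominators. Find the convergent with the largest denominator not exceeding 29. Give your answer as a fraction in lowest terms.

List convergents until the denominator exceeds the bound:
a_0 = 5: 5/1  (≤ bound)
a_1 = 1: 6/1  (≤ bound)
a_2 = 1: 11/2  (≤ bound)
a_3 = 1: 17/3  (≤ bound)
a_4 = 10: 181/32  (> 29, stop)

17/3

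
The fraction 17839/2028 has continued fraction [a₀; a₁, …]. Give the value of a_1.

17839 ÷ 2028 → quotient 8, remainder 1615
2028 ÷ 1615 → quotient 1, remainder 413

1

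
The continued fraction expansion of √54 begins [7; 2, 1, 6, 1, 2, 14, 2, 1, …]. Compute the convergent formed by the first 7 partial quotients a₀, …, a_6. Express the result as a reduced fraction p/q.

6959/947

Start with 14.
2 + 1/(14/1) = 2 + 1/14 = 29/14
1 + 1/(29/14) = 1 + 14/29 = 43/29
6 + 1/(43/29) = 6 + 29/43 = 287/43
1 + 1/(287/43) = 1 + 43/287 = 330/287
2 + 1/(330/287) = 2 + 287/330 = 947/330
7 + 1/(947/330) = 7 + 330/947 = 6959/947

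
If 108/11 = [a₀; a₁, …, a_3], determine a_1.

1

Run the Euclidean algorithm, recording each quotient:
⌊108/11⌋ = 9, remainder 9
⌊11/9⌋ = 1, remainder 2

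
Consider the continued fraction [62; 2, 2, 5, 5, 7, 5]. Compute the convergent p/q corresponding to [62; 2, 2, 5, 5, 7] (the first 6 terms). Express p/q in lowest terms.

62844/1007

Start with 7.
5 + 1/(7/1) = 5 + 1/7 = 36/7
5 + 1/(36/7) = 5 + 7/36 = 187/36
2 + 1/(187/36) = 2 + 36/187 = 410/187
2 + 1/(410/187) = 2 + 187/410 = 1007/410
62 + 1/(1007/410) = 62 + 410/1007 = 62844/1007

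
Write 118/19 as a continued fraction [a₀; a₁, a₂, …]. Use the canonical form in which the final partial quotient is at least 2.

118 ÷ 19 → quotient 6, remainder 4
19 ÷ 4 → quotient 4, remainder 3
4 ÷ 3 → quotient 1, remainder 1
3 ÷ 1 → quotient 3, remainder 0

[6; 4, 1, 3]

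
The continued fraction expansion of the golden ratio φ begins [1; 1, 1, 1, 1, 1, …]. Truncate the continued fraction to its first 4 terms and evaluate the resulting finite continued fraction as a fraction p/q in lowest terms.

Start with 1.
1 + 1/(1/1) = 1 + 1/1 = 2/1
1 + 1/(2/1) = 1 + 1/2 = 3/2
1 + 1/(3/2) = 1 + 2/3 = 5/3

5/3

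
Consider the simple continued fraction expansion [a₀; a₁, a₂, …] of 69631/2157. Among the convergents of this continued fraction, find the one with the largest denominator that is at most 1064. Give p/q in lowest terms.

6424/199

a_0 = 32: 32/1  (≤ bound)
a_1 = 3: 97/3  (≤ bound)
a_2 = 1: 129/4  (≤ bound)
a_3 = 1: 226/7  (≤ bound)
a_4 = 4: 1033/32  (≤ bound)
a_5 = 5: 5391/167  (≤ bound)
a_6 = 1: 6424/199  (≤ bound)
a_7 = 10: 69631/2157  (> 1064, stop)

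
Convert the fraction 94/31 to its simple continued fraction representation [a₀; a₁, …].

[3; 31]

94 = 3·31 + 1, so a_0 = 3
31 = 31·1 + 0, so a_1 = 31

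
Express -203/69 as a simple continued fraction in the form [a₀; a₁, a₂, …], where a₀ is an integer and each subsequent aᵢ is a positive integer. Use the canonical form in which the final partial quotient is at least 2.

Apply division with remainder until the remainder is 0:
-203 = -3·69 + 4, so a_0 = -3
69 = 17·4 + 1, so a_1 = 17
4 = 4·1 + 0, so a_2 = 4

[-3; 17, 4]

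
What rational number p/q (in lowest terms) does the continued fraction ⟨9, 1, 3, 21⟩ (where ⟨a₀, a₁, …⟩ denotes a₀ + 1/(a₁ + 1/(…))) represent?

a_0 = 9: 9/1
a_1 = 1: 10/1
a_2 = 3: 39/4
a_3 = 21: 829/85

829/85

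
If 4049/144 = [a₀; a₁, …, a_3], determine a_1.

8

4049 = 28·144 + 17, so a_0 = 28
144 = 8·17 + 8, so a_1 = 8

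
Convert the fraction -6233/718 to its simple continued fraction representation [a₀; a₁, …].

[-9; 3, 7, 2, 1, 1, 2, 2]

⌊-6233/718⌋ = -9, remainder 229
⌊718/229⌋ = 3, remainder 31
⌊229/31⌋ = 7, remainder 12
⌊31/12⌋ = 2, remainder 7
⌊12/7⌋ = 1, remainder 5
⌊7/5⌋ = 1, remainder 2
⌊5/2⌋ = 2, remainder 1
⌊2/1⌋ = 2, remainder 0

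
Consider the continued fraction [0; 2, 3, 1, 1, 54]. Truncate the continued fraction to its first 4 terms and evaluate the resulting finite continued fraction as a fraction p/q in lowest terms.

Build up convergents one term at a time:
a_0 = 0: 0/1
a_1 = 2: 1/2
a_2 = 3: 3/7
a_3 = 1: 4/9

4/9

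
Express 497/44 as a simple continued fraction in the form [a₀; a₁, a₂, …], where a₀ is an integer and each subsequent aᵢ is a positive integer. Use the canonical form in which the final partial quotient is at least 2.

[11; 3, 2, 1, 1, 2]

497 = 11·44 + 13, so a_0 = 11
44 = 3·13 + 5, so a_1 = 3
13 = 2·5 + 3, so a_2 = 2
5 = 1·3 + 2, so a_3 = 1
3 = 1·2 + 1, so a_4 = 1
2 = 2·1 + 0, so a_5 = 2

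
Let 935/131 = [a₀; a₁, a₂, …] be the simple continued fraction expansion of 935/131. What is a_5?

Run the Euclidean algorithm, recording each quotient:
935 ÷ 131 → quotient 7, remainder 18
131 ÷ 18 → quotient 7, remainder 5
18 ÷ 5 → quotient 3, remainder 3
5 ÷ 3 → quotient 1, remainder 2
3 ÷ 2 → quotient 1, remainder 1
2 ÷ 1 → quotient 2, remainder 0

2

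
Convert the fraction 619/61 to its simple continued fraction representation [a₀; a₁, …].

Repeatedly divide and take the remainder:
619 ÷ 61 → quotient 10, remainder 9
61 ÷ 9 → quotient 6, remainder 7
9 ÷ 7 → quotient 1, remainder 2
7 ÷ 2 → quotient 3, remainder 1
2 ÷ 1 → quotient 2, remainder 0

[10; 6, 1, 3, 2]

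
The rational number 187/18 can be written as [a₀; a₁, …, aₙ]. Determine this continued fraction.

187 ÷ 18 → quotient 10, remainder 7
18 ÷ 7 → quotient 2, remainder 4
7 ÷ 4 → quotient 1, remainder 3
4 ÷ 3 → quotient 1, remainder 1
3 ÷ 1 → quotient 3, remainder 0

[10; 2, 1, 1, 3]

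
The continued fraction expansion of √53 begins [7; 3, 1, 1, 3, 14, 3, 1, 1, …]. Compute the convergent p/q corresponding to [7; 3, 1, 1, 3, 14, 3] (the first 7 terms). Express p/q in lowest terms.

7979/1096

a_0 = 7: 7/1
a_1 = 3: 22/3
a_2 = 1: 29/4
a_3 = 1: 51/7
a_4 = 3: 182/25
a_5 = 14: 2599/357
a_6 = 3: 7979/1096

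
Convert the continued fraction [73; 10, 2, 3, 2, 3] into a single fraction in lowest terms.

Work from the innermost term outward:
Start with 3.
2 + 1/(3/1) = 2 + 1/3 = 7/3
3 + 1/(7/3) = 3 + 3/7 = 24/7
2 + 1/(24/7) = 2 + 7/24 = 55/24
10 + 1/(55/24) = 10 + 24/55 = 574/55
73 + 1/(574/55) = 73 + 55/574 = 41957/574

41957/574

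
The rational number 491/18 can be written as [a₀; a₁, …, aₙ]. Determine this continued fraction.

[27; 3, 1, 1, 2]

491 ÷ 18 → quotient 27, remainder 5
18 ÷ 5 → quotient 3, remainder 3
5 ÷ 3 → quotient 1, remainder 2
3 ÷ 2 → quotient 1, remainder 1
2 ÷ 1 → quotient 2, remainder 0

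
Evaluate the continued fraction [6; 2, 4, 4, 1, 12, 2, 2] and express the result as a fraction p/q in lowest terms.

20011/3104

Work from the innermost term outward:
Start with 2.
2 + 1/(2/1) = 2 + 1/2 = 5/2
12 + 1/(5/2) = 12 + 2/5 = 62/5
1 + 1/(62/5) = 1 + 5/62 = 67/62
4 + 1/(67/62) = 4 + 62/67 = 330/67
4 + 1/(330/67) = 4 + 67/330 = 1387/330
2 + 1/(1387/330) = 2 + 330/1387 = 3104/1387
6 + 1/(3104/1387) = 6 + 1387/3104 = 20011/3104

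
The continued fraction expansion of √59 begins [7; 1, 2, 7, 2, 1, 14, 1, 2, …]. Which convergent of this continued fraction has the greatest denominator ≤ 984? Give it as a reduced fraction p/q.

530/69

a_0 = 7: 7/1  (≤ bound)
a_1 = 1: 8/1  (≤ bound)
a_2 = 2: 23/3  (≤ bound)
a_3 = 7: 169/22  (≤ bound)
a_4 = 2: 361/47  (≤ bound)
a_5 = 1: 530/69  (≤ bound)
a_6 = 14: 7781/1013  (> 984, stop)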